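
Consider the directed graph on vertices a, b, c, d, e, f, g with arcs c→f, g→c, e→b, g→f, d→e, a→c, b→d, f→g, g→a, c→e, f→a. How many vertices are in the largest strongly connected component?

{a, c, f, g} are all mutually reachable — one SCC of size 4.
{b, d, e} are all mutually reachable — one SCC of size 3.
The largest has 4 vertices.

4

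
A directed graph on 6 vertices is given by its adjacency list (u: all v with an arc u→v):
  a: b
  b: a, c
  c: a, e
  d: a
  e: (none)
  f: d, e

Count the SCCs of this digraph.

4

{a, b, c} are all mutually reachable — one SCC of size 3.
{d} is an SCC by itself.
{e} is an SCC by itself.
{f} is an SCC by itself.
That gives 4 strongly connected components.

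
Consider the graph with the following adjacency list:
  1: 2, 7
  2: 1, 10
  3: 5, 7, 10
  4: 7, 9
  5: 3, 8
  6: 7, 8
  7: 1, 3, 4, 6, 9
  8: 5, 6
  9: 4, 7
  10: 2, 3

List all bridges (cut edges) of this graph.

none

The edges on the cycle 7-9-4-7 are not bridges since each lies on that cycle.
Every edge lies on some cycle, so there are no bridges.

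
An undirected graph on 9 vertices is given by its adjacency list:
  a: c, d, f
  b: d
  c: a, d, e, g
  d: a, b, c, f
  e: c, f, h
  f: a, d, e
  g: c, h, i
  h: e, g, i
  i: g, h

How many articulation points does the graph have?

1

Removing d increases the component count from 1 to 2, so d is a cut vertex.
By contrast removing b leaves 1 component; it is not a cut vertex. No other vertex is a cut vertex either.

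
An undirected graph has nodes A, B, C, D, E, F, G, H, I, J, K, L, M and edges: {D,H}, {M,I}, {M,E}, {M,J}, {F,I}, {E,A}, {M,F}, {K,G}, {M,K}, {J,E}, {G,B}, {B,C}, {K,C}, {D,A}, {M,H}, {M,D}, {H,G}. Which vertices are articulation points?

M

Removing M increases the component count from 2 to 3, so M is a cut vertex.
By contrast removing B leaves 2 components; it is not a cut vertex. No other vertex is a cut vertex either.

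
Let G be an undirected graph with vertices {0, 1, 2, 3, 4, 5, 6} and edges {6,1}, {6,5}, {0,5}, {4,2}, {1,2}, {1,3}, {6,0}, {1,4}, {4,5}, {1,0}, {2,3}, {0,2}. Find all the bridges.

none

The edges on the cycle 1-4-5-0-1 are not bridges since each lies on that cycle.
Every edge lies on some cycle, so there are no bridges.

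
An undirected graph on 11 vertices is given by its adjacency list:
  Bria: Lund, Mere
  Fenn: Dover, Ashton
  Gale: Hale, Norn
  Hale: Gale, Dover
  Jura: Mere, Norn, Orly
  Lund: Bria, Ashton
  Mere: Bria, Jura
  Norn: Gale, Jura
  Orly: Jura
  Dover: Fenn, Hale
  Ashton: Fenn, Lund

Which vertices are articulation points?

Jura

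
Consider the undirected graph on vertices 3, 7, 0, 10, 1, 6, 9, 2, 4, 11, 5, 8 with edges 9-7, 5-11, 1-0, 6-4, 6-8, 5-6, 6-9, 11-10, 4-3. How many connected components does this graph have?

2 is isolated — a component by itself.
Starting from 0 we can reach 0, 1. That is one component of size 2.
Starting from 3 we can reach 3, 4, 5, 6, 7, 8, 9, 10, 11. That is one component of size 9.
Total: 3 components.

3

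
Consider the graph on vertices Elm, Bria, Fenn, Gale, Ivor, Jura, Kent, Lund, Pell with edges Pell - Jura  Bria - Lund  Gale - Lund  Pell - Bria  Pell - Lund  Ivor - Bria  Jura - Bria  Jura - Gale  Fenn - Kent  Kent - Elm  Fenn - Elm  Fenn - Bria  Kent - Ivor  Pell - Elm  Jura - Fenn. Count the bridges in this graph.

The edges on the cycle Fenn-Kent-Ivor-Bria-Fenn are not bridges since each lies on that cycle.
Every edge lies on some cycle, so there are no bridges.

0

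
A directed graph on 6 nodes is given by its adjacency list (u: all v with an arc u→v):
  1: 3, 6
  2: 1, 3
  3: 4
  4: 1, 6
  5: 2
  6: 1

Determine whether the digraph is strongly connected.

There is no directed path from 2 to 5, so the graph is not strongly connected.

No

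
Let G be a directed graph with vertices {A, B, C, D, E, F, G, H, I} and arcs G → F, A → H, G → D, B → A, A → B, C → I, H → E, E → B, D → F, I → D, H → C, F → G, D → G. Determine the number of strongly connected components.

4

{A, B, E, H} are all mutually reachable — one SCC of size 4.
{D, F, G} are all mutually reachable — one SCC of size 3.
{C} is an SCC by itself.
{I} is an SCC by itself.
That gives 4 strongly connected components.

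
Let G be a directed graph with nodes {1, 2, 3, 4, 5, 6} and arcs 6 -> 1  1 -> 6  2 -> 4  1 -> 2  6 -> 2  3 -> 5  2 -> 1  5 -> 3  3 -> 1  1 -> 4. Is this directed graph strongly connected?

No

There is no directed path from 1 to 5, so the graph is not strongly connected.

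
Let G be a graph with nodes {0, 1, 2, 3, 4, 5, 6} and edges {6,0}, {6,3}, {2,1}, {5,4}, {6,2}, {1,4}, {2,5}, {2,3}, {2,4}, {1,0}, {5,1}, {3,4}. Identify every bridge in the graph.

The edges on the cycle 2-5-1-2 are not bridges since each lies on that cycle.
Every edge lies on some cycle, so there are no bridges.

none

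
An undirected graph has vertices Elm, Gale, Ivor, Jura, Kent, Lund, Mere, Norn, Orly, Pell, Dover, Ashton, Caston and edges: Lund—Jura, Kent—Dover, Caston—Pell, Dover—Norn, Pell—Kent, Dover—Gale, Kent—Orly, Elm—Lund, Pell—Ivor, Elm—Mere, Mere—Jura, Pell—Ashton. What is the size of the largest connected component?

Starting from Elm we can reach Elm, Jura, Lund, Mere. That is one component of size 4.
Starting from Gale we can reach Gale, Ivor, Kent, Norn, Orly, Pell, Dover, Ashton, Caston. That is one component of size 9.
The largest has 9 vertices.

9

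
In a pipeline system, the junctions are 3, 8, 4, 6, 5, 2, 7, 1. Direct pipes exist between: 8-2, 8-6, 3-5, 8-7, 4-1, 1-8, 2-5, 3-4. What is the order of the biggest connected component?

8

Starting from 1 we can reach 1, 2, 3, 4, 5, 6, 7, 8. That is one component of size 8.
The largest has 8 vertices.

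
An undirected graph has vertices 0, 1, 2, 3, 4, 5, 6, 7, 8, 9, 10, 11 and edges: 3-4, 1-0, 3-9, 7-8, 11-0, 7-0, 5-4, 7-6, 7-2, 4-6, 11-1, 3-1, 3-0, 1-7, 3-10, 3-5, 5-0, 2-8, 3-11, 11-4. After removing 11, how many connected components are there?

With 11 gone, the remaining components are: {0, 1, 2, 3, 4, 5, 6, 7, 8, 9, 10}.
That is 1 component.

1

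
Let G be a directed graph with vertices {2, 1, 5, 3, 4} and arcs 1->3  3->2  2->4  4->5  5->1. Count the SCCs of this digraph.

{1, 2, 3, 4, 5} are all mutually reachable — one SCC of size 5.
That gives 1 strongly connected component.

1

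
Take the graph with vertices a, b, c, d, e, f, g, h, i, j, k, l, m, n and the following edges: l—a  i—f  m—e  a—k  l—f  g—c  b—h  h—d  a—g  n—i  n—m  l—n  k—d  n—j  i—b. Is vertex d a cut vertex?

Deleting d leaves 1 component (was 1) (its neighbors h, k remain connected to each other), so d is not a cut vertex.

No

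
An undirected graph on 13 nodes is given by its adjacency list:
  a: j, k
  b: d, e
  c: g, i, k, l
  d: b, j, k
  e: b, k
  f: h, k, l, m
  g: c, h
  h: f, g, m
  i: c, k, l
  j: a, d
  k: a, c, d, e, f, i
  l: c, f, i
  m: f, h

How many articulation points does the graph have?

1

Removing k increases the component count from 1 to 2, so k is a cut vertex.
By contrast removing l leaves 1 component; it is not a cut vertex. No other vertex is a cut vertex either.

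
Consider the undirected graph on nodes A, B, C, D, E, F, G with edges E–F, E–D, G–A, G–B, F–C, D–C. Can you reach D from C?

Yes

From C we can reach C, D, E, F, which includes D.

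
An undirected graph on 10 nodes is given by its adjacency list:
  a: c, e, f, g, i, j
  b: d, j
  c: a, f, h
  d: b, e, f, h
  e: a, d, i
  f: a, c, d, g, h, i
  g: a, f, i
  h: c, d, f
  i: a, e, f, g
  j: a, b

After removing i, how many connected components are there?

With i gone, the remaining components are: {a, b, c, d, e, f, g, h, j}.
That is 1 component.

1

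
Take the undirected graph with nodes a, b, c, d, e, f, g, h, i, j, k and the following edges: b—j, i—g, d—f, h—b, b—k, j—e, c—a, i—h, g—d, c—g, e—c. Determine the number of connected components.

Starting from a we can reach a, b, c, d, e, f, g, h, i, j, k. That is one component of size 11.
Total: 1 component.

1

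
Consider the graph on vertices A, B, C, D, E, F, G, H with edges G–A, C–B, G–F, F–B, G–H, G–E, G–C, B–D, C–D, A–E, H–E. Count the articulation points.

Removing G increases the component count from 1 to 2, so G is a cut vertex.
By contrast removing F leaves 1 component; it is not a cut vertex. No other vertex is a cut vertex either.

1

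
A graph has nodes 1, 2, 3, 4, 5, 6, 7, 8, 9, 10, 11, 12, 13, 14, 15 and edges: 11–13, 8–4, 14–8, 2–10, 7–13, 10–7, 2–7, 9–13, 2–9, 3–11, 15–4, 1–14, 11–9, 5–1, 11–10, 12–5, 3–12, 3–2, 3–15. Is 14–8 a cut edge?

No

After removing 14–8, the path 14-1-5-12-3-15-4-8 still connects them, so the edge is not a bridge.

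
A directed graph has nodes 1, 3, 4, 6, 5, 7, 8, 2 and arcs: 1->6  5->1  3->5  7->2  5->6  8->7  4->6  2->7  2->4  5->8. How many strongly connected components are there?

7

{2, 7} are all mutually reachable — one SCC of size 2.
{1} is an SCC by itself.
{4} is an SCC by itself.
{5} is an SCC by itself.
{8} is an SCC by itself.
(and 2 more singleton SCCs)
That gives 7 strongly connected components.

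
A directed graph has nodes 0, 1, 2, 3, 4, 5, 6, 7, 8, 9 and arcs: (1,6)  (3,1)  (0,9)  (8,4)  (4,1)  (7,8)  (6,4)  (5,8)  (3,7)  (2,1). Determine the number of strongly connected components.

{1, 4, 6} are all mutually reachable — one SCC of size 3.
{7} is an SCC by itself.
{9} is an SCC by itself.
{3} is an SCC by itself.
{2} is an SCC by itself.
(and 3 more singleton SCCs)
That gives 8 strongly connected components.

8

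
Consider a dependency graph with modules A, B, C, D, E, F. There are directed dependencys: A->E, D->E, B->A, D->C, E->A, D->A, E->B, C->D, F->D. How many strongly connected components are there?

3

{A, B, E} are all mutually reachable — one SCC of size 3.
{C, D} are all mutually reachable — one SCC of size 2.
{F} is an SCC by itself.
That gives 3 strongly connected components.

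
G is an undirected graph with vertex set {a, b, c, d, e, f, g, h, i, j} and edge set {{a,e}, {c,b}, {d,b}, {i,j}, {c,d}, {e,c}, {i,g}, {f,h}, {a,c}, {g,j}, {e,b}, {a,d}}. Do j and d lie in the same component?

No

The component containing j is {g, i, j}, and d is not in it.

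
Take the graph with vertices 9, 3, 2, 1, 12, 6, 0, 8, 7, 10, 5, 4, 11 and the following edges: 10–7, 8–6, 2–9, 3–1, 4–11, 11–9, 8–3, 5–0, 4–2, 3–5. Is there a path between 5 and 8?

Yes

From 5 we can reach 0, 1, 3, 5, 6, 8, which includes 8.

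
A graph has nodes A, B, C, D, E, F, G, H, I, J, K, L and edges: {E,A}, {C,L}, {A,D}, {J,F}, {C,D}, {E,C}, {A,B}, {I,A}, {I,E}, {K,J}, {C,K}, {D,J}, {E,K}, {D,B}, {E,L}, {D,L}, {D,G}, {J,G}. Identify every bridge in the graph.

The edges on the cycle C-D-J-K-C are not bridges since each lies on that cycle.
But removing J-F disconnects J from F — this is a bridge.

F-J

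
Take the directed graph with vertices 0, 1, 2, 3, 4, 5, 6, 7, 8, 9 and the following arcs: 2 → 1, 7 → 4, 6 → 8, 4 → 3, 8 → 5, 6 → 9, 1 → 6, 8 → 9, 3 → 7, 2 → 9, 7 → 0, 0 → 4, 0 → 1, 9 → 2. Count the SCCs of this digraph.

{1, 2, 6, 8, 9} are all mutually reachable — one SCC of size 5.
{0, 3, 4, 7} are all mutually reachable — one SCC of size 4.
{5} is an SCC by itself.
That gives 3 strongly connected components.

3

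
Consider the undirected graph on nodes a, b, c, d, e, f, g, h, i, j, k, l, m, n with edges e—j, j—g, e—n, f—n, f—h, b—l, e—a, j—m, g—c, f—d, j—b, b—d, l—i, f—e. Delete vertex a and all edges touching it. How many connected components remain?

2

With a gone, the remaining components are: {k}; {b, c, d, e, f, g, h, i, j, l, m, n}.
That is 2 components.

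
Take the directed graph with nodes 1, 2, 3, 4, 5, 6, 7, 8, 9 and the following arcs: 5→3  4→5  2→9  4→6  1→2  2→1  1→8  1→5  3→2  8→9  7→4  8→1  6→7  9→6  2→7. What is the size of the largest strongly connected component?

9

{1, 2, 3, 4, 5, 6, 7, 8, 9} are all mutually reachable — one SCC of size 9.
The largest has 9 vertices.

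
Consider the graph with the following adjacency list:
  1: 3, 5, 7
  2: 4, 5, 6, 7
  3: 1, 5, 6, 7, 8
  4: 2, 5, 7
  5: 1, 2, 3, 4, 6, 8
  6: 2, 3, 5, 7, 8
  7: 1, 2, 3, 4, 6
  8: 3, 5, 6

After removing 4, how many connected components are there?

With 4 gone, the remaining components are: {1, 2, 3, 5, 6, 7, 8}.
That is 1 component.

1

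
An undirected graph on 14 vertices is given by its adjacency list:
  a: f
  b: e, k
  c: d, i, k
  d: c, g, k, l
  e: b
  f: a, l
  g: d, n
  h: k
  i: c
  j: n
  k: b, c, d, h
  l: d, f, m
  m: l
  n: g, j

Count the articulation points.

Removing b increases the component count from 1 to 2, so b is a cut vertex.
Removing c increases the component count from 1 to 2, so c is a cut vertex.
Removing d increases the component count from 1 to 3, so d is a cut vertex.
Likewise f, g, k, l, n are cut vertices.
By contrast removing h leaves 1 component; it is not a cut vertex. No other vertex is a cut vertex either.

8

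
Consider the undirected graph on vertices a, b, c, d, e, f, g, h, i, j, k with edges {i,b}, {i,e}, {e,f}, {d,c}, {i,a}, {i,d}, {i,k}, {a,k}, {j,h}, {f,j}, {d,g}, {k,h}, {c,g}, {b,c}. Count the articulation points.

Removing i increases the component count from 1 to 2, so i is a cut vertex.
By contrast removing k leaves 1 component; it is not a cut vertex. No other vertex is a cut vertex either.

1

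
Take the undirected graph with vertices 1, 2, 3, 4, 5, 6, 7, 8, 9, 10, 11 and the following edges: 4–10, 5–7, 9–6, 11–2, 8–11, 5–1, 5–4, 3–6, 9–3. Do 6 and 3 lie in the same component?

Yes

From 6 we can reach 3, 6, 9, which includes 3.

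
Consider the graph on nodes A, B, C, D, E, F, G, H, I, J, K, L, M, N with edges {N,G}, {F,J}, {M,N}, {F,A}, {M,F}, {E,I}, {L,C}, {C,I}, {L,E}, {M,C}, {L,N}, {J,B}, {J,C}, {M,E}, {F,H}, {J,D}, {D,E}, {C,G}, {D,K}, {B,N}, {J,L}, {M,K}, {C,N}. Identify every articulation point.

F

Removing F increases the component count from 1 to 3, so F is a cut vertex.
By contrast removing G leaves 1 component; it is not a cut vertex. No other vertex is a cut vertex either.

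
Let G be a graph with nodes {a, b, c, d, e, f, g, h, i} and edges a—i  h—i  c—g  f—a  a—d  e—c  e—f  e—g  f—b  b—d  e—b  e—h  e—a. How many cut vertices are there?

1

Removing e increases the component count from 1 to 2, so e is a cut vertex.
By contrast removing h leaves 1 component; it is not a cut vertex. No other vertex is a cut vertex either.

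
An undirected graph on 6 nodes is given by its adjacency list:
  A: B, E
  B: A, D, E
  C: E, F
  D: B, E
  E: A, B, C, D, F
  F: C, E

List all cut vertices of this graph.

E

Removing E increases the component count from 1 to 2, so E is a cut vertex.
By contrast removing D leaves 1 component; it is not a cut vertex. No other vertex is a cut vertex either.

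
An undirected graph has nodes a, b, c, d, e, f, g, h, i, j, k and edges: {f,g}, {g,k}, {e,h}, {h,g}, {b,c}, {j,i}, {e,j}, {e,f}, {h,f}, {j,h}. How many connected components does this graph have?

a is isolated — a component by itself.
d is isolated — a component by itself.
Starting from b we can reach b, c. That is one component of size 2.
Starting from e we can reach e, f, g, h, i, j, k. That is one component of size 7.
Total: 4 components.

4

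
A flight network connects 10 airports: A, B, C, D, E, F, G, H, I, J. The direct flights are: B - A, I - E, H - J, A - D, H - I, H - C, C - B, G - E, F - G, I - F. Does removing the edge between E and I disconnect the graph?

After removing E - I, the path E-G-F-I still connects them, so the edge is not a bridge.

No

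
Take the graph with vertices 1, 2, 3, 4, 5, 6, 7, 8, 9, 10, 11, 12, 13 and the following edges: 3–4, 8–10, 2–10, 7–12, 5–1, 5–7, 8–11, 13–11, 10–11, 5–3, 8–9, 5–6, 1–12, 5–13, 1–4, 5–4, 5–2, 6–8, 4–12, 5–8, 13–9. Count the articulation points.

1

Removing 5 increases the component count from 1 to 2, so 5 is a cut vertex.
By contrast removing 9 leaves 1 component; it is not a cut vertex. No other vertex is a cut vertex either.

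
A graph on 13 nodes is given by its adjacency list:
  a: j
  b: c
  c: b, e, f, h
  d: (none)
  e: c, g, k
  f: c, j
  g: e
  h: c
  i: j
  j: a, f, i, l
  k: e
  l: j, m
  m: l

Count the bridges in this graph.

11

removing a-j disconnects a from j; removing h-c disconnects h from c; removing k-e disconnects k from e; removing f-c disconnects f from c — these are bridges.
In total 11 edges are bridges.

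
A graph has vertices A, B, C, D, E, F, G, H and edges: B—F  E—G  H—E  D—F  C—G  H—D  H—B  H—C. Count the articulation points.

1

Removing H increases the component count from 2 to 3, so H is a cut vertex.
By contrast removing E leaves 2 components; it is not a cut vertex. No other vertex is a cut vertex either.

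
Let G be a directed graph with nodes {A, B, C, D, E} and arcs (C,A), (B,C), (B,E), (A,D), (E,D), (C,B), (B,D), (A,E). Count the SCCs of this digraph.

{B, C} are all mutually reachable — one SCC of size 2.
{A} is an SCC by itself.
{E} is an SCC by itself.
{D} is an SCC by itself.
That gives 4 strongly connected components.

4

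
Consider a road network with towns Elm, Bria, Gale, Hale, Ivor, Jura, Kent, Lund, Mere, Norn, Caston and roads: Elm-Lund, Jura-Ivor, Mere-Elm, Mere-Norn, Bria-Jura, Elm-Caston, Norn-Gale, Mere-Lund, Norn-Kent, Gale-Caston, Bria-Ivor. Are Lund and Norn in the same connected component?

Yes

From Lund we can reach Elm, Gale, Kent, Lund, Mere, Norn, Caston, which includes Norn.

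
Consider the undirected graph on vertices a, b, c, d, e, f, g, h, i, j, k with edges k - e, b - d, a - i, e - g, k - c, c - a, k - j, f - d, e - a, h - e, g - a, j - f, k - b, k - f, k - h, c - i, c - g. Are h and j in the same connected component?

Yes

From h we can reach a, b, c, d, e, f, g, h, i, j, k, which includes j.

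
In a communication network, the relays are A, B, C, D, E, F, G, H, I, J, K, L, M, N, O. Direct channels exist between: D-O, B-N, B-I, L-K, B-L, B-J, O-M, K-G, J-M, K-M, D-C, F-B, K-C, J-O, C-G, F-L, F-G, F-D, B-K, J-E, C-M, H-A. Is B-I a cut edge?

Yes

Removing B-I leaves no path between B and I: the component count goes from 2 to 3. So it is a bridge.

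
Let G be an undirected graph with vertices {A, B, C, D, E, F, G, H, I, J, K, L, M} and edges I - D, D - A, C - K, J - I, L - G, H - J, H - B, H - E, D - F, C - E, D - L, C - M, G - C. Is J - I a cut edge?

No

After removing J - I, the path J-H-E-C-G-L-D-I still connects them, so the edge is not a bridge.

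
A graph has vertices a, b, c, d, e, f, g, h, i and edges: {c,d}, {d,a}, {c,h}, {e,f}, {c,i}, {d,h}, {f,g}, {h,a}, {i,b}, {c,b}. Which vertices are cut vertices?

c, f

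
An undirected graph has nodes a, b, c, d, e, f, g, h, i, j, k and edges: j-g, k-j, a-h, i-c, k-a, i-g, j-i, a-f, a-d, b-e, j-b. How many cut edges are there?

8

The edges on the cycle j-i-g-j are not bridges since each lies on that cycle.
But removing a-k disconnects a from k; removing k-j disconnects k from j; removing f-a disconnects f from a; removing b-e disconnects b from e — these are bridges.
In total 8 edges are bridges.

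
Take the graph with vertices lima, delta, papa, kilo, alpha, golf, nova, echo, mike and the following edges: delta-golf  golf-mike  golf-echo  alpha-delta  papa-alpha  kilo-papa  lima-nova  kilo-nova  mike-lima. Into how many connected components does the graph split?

Starting from echo we can reach echo, golf, kilo, lima, mike, nova, papa, alpha, delta. That is one component of size 9.
Total: 1 component.

1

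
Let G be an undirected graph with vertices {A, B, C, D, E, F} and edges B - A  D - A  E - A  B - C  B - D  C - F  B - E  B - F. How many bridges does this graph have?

0

The edges on the cycle B-C-F-B are not bridges since each lies on that cycle.
Every edge lies on some cycle, so there are no bridges.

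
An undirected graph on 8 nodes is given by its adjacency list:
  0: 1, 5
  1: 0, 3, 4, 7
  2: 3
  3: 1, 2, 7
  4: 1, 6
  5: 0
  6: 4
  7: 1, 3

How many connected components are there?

1

Starting from 0 we can reach 0, 1, 2, 3, 4, 5, 6, 7. That is one component of size 8.
Total: 1 component.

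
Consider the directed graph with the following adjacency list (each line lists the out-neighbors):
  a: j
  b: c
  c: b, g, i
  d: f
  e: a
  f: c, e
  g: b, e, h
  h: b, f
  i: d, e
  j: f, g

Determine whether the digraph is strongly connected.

Yes

From j we can reach every vertex (a, b, c, d, e, f, g, h, i, j), and every vertex can reach j (a, b, c, d, e, f, g, h, i, j). So the whole graph is one strongly connected component.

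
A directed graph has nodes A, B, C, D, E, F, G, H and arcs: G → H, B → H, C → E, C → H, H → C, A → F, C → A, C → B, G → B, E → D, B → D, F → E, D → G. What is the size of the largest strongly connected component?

8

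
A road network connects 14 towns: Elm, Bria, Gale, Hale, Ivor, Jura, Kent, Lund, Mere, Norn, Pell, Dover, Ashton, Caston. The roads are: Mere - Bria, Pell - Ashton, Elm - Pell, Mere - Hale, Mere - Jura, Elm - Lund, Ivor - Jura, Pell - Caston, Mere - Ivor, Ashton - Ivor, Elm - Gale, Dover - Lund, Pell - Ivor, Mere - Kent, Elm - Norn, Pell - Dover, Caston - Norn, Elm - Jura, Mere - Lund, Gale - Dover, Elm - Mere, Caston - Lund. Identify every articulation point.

Mere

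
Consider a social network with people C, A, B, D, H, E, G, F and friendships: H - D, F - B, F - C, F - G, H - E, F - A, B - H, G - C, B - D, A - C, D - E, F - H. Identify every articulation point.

F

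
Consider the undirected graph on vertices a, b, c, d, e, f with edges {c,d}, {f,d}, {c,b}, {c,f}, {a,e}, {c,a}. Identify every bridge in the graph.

a-c, a-e, b-c

The edges on the cycle c-f-d-c are not bridges since each lies on that cycle.
But removing a—e disconnects a from e; removing c—b disconnects c from b; removing c—a disconnects c from a — these are bridges.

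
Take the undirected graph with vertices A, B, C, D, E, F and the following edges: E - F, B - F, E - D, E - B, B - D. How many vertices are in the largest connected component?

A is isolated — a component by itself.
C is isolated — a component by itself.
Starting from B we can reach B, D, E, F. That is one component of size 4.
The largest has 4 vertices.

4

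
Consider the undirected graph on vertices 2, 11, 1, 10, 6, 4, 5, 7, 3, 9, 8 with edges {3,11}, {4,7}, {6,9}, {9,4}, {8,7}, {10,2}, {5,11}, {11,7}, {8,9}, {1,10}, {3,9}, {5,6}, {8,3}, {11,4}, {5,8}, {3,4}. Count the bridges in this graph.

2

The edges on the cycle 5-8-3-4-11-5 are not bridges since each lies on that cycle.
But removing 1–10 disconnects 1 from 10; removing 10–2 disconnects 10 from 2 — these are bridges.
That makes 2 bridges.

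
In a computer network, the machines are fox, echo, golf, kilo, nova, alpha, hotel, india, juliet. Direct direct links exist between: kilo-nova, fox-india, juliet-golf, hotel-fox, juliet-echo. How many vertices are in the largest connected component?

3

alpha is isolated — a component by itself.
Starting from kilo we can reach kilo, nova. That is one component of size 2.
Starting from echo we can reach echo, golf, juliet. That is one component of size 3.
Starting from fox we can reach fox, hotel, india. That is one component of size 3.
The largest has 3 vertices.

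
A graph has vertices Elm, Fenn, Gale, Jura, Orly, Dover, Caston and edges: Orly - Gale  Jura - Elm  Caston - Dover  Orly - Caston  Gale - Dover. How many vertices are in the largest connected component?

4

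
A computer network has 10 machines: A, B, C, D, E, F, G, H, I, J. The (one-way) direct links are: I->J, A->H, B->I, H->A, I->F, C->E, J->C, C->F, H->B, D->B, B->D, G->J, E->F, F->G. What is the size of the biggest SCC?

{C, E, F, G, J} are all mutually reachable — one SCC of size 5.
{B, D} are all mutually reachable — one SCC of size 2.
{A, H} are all mutually reachable — one SCC of size 2.
{I} is an SCC by itself.
The largest has 5 vertices.

5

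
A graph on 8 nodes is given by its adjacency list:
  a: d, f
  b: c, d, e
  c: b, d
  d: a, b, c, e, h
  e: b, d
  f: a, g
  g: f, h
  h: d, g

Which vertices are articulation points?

Removing d increases the component count from 1 to 2, so d is a cut vertex.
By contrast removing g leaves 1 component; it is not a cut vertex. No other vertex is a cut vertex either.

d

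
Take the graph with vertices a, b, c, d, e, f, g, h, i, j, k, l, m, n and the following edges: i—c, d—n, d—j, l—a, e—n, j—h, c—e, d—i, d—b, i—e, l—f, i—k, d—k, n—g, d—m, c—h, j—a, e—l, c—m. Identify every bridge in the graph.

The edges on the cycle d-i-c-m-d are not bridges since each lies on that cycle.
But removing f—l disconnects f from l; removing n—g disconnects n from g; removing d—b disconnects d from b — these are bridges.

b-d, f-l, g-n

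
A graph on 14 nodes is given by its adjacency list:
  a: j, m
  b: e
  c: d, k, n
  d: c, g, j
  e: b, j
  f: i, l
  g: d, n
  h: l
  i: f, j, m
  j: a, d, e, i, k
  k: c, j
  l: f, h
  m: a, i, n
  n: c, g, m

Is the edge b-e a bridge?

Yes

Removing b-e leaves no path between b and e: the component count goes from 1 to 2. So it is a bridge.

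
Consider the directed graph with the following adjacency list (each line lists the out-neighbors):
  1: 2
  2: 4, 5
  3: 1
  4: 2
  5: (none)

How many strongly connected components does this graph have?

4

{2, 4} are all mutually reachable — one SCC of size 2.
{1} is an SCC by itself.
{3} is an SCC by itself.
{5} is an SCC by itself.
That gives 4 strongly connected components.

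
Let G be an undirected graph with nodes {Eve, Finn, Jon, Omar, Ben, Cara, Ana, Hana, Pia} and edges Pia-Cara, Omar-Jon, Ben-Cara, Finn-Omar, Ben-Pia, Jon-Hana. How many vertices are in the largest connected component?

4

Ana is isolated — a component by itself.
Eve is isolated — a component by itself.
Starting from Ben we can reach Ben, Pia, Cara. That is one component of size 3.
Starting from Jon we can reach Jon, Finn, Hana, Omar. That is one component of size 4.
The largest has 4 vertices.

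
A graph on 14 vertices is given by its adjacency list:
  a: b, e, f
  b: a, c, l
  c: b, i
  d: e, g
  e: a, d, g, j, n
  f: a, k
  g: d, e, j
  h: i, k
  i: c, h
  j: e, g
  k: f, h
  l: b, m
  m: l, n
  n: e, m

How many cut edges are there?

0

The edges on the cycle a-f-k-h-i-c-b-a are not bridges since each lies on that cycle.
Every edge lies on some cycle, so there are no bridges.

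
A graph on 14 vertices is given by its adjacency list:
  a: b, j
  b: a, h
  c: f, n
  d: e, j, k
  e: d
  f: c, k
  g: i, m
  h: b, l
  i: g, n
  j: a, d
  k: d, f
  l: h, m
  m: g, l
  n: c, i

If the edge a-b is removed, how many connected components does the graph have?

a and b are still connected via a-j-d-k-f-c-n-i-g-m-l-h-b, so the component count stays at 1.

1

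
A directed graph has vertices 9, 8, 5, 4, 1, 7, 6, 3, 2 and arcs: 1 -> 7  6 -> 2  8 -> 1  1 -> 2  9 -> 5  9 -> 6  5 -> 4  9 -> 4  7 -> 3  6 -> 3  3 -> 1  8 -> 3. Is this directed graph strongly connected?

There is no directed path from 1 to 6, so the graph is not strongly connected.

No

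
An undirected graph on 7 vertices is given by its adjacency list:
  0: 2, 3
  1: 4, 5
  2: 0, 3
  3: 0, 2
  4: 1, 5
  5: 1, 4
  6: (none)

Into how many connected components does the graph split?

3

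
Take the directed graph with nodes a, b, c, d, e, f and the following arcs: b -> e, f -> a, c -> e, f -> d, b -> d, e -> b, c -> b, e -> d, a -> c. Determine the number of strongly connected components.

{b, e} are all mutually reachable — one SCC of size 2.
{c} is an SCC by itself.
{d} is an SCC by itself.
{a} is an SCC by itself.
{f} is an SCC by itself.
That gives 5 strongly connected components.

5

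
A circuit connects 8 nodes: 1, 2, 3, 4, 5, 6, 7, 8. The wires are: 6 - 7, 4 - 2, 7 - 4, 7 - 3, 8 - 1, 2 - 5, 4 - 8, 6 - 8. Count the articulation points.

Removing 2 increases the component count from 1 to 2, so 2 is a cut vertex.
Removing 4 increases the component count from 1 to 2, so 4 is a cut vertex.
Removing 7 increases the component count from 1 to 2, so 7 is a cut vertex.
Likewise 8 is a cut vertex.
By contrast removing 1 leaves 1 component; it is not a cut vertex. No other vertex is a cut vertex either.

4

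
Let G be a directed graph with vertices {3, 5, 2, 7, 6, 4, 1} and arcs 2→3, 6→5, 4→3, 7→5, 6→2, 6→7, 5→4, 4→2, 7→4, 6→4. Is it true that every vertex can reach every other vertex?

There is no directed path from 6 to 1, so the graph is not strongly connected.

No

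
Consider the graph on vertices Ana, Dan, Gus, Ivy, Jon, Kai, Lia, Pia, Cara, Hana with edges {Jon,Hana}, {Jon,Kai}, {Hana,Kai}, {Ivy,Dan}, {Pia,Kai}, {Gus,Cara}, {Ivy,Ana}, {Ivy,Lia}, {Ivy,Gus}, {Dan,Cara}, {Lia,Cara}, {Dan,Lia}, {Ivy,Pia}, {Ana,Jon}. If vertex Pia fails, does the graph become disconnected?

No

Deleting Pia leaves 1 component (was 1) (its neighbors Ivy, Kai remain connected to each other), so Pia is not a cut vertex.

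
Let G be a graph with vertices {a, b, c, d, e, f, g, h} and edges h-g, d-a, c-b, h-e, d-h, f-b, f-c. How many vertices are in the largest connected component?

Starting from b we can reach b, c, f. That is one component of size 3.
Starting from a we can reach a, d, e, g, h. That is one component of size 5.
The largest has 5 vertices.

5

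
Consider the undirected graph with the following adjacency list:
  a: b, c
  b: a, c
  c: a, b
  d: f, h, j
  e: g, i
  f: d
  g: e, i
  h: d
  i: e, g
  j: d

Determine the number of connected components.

3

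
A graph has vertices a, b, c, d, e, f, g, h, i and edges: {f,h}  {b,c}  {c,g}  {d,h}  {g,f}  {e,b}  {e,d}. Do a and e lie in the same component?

No

The component containing a is {a}, and e is not in it.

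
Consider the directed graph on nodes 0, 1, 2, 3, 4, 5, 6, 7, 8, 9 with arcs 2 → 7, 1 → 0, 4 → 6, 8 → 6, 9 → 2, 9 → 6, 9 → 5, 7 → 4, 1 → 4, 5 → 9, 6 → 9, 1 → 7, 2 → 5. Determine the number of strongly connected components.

5

{2, 4, 5, 6, 7, 9} are all mutually reachable — one SCC of size 6.
{1} is an SCC by itself.
{0} is an SCC by itself.
{3} is an SCC by itself.
{8} is an SCC by itself.
That gives 5 strongly connected components.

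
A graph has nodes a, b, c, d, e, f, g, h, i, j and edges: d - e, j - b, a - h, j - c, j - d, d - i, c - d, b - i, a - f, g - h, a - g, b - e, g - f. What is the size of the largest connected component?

6

Starting from a we can reach a, f, g, h. That is one component of size 4.
Starting from b we can reach b, c, d, e, i, j. That is one component of size 6.
The largest has 6 vertices.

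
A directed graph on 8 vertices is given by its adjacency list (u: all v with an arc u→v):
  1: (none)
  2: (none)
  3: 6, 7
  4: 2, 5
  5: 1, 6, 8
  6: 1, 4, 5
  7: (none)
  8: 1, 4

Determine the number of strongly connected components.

5

{4, 5, 6, 8} are all mutually reachable — one SCC of size 4.
{7} is an SCC by itself.
{2} is an SCC by itself.
{3} is an SCC by itself.
{1} is an SCC by itself.
That gives 5 strongly connected components.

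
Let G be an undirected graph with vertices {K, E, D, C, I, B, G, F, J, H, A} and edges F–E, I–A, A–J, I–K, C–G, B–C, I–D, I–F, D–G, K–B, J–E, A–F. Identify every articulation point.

Removing I increases the component count from 2 to 3, so I is a cut vertex.
By contrast removing A leaves 2 components; it is not a cut vertex. No other vertex is a cut vertex either.

I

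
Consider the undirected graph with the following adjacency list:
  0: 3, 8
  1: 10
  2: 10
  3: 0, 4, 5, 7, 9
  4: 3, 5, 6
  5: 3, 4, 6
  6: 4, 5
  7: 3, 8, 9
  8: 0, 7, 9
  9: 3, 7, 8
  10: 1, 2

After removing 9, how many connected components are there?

2

With 9 gone, the remaining components are: {1, 2, 10}; {0, 3, 4, 5, 6, 7, 8}.
That is 2 components.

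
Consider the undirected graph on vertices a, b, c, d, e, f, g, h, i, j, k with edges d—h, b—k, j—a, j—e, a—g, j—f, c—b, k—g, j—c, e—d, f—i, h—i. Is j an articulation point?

Yes

Deleting j raises the number of components from 1 to 2, so j is a cut vertex.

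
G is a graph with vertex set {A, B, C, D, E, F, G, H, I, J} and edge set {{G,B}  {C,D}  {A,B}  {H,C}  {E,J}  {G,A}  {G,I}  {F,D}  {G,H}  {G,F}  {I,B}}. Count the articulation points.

Removing G increases the component count from 2 to 3, so G is a cut vertex.
By contrast removing E leaves 2 components; it is not a cut vertex. No other vertex is a cut vertex either.

1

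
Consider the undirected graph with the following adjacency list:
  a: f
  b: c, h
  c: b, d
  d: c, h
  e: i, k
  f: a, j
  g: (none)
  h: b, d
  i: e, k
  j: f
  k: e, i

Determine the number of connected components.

4

g is isolated — a component by itself.
Starting from e we can reach e, i, k. That is one component of size 3.
Starting from a we can reach a, f, j. That is one component of size 3.
Starting from b we can reach b, c, d, h. That is one component of size 4.
Total: 4 components.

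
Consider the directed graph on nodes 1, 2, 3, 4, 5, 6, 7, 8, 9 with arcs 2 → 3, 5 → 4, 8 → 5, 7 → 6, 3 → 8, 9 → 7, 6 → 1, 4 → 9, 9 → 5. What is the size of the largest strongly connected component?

{4, 5, 9} are all mutually reachable — one SCC of size 3.
{2} is an SCC by itself.
{6} is an SCC by itself.
{7} is an SCC by itself.
{8} is an SCC by itself.
(and 2 more singleton SCCs)
The largest has 3 vertices.

3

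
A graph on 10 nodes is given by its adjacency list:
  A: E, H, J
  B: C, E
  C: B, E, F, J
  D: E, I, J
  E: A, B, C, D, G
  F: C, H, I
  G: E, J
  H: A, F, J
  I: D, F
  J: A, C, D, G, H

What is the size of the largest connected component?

Starting from A we can reach A, B, C, D, E, F, G, H, I, J. That is one component of size 10.
The largest has 10 vertices.

10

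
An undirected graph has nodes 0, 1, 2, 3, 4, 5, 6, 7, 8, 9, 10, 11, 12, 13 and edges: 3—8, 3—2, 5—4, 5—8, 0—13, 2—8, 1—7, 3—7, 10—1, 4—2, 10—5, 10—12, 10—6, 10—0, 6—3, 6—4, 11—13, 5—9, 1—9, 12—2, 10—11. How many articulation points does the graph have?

1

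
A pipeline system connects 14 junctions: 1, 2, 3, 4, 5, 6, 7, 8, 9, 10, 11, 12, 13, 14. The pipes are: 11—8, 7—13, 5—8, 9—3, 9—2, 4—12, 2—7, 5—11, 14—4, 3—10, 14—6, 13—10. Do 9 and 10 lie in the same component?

From 9 we can reach 2, 3, 7, 9, 10, 13, which includes 10.

Yes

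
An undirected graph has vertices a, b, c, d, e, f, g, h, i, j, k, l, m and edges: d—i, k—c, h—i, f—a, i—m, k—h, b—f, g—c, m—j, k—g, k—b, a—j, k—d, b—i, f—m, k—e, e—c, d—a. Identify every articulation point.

k

Removing k increases the component count from 2 to 3, so k is a cut vertex.
By contrast removing c leaves 2 components; it is not a cut vertex. No other vertex is a cut vertex either.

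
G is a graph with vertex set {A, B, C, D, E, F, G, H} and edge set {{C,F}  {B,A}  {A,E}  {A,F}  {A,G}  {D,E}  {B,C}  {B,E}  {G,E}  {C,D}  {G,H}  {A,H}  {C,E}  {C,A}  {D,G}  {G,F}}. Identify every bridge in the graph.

none

The edges on the cycle C-D-E-G-A-C are not bridges since each lies on that cycle.
Every edge lies on some cycle, so there are no bridges.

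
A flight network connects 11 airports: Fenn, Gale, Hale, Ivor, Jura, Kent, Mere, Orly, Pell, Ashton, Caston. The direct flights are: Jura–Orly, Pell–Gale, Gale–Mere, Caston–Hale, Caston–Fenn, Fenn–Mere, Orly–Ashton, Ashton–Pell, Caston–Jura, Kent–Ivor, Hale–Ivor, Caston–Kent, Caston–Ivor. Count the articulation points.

1

Removing Caston increases the component count from 1 to 2, so Caston is a cut vertex.
By contrast removing Hale leaves 1 component; it is not a cut vertex. No other vertex is a cut vertex either.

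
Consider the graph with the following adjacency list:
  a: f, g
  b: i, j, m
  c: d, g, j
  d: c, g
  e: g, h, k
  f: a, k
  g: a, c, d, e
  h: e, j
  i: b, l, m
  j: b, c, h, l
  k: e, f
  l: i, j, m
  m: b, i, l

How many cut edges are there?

0

The edges on the cycle e-k-f-a-g-e are not bridges since each lies on that cycle.
Every edge lies on some cycle, so there are no bridges.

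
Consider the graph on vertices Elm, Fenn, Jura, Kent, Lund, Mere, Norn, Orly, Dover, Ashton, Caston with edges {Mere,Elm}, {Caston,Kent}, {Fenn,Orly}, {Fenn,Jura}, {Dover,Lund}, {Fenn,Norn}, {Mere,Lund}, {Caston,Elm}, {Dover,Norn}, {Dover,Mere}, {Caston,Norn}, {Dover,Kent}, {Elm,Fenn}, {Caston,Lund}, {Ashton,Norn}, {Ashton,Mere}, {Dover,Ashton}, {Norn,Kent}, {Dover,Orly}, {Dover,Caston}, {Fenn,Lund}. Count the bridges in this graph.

The edges on the cycle Dover-Ashton-Mere-Elm-Fenn-Orly-Dover are not bridges since each lies on that cycle.
But removing Fenn–Jura disconnects Fenn from Jura — this is a bridge.

1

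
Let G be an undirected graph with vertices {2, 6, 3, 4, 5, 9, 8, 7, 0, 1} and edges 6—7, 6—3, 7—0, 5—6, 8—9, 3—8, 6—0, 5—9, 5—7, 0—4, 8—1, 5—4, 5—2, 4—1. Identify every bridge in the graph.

The edges on the cycle 5-6-3-8-1-4-5 are not bridges since each lies on that cycle.
But removing 5—2 disconnects 5 from 2 — this is a bridge.

2-5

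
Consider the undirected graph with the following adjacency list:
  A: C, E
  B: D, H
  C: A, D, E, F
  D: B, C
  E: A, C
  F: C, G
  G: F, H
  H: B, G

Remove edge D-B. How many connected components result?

1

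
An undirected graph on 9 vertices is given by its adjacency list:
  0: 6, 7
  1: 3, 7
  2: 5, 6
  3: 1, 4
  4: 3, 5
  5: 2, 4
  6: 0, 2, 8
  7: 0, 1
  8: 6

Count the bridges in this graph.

1

The edges on the cycle 1-7-0-6-2-5-4-3-1 are not bridges since each lies on that cycle.
But removing 8-6 disconnects 8 from 6 — this is a bridge.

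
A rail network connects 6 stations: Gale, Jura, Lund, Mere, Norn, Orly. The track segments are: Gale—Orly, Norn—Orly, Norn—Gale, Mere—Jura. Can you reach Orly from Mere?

The component containing Mere is {Jura, Mere}, and Orly is not in it.

No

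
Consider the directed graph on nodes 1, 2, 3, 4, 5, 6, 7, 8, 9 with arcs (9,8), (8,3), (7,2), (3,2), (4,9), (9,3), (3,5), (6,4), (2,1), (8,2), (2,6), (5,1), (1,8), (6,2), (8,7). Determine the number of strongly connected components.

1

{1, 2, 3, 4, 5, 6, 7, 8, 9} are all mutually reachable — one SCC of size 9.
That gives 1 strongly connected component.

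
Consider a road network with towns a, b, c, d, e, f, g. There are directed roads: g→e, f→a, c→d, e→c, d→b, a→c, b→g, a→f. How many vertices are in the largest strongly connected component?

{b, c, d, e, g} are all mutually reachable — one SCC of size 5.
{a, f} are all mutually reachable — one SCC of size 2.
The largest has 5 vertices.

5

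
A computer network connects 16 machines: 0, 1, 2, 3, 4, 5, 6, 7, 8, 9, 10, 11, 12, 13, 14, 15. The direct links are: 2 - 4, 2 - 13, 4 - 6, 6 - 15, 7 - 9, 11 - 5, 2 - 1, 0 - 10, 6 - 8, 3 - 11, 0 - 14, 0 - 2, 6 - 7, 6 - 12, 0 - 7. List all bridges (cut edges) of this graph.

0-10, 0-14, 1-2, 11-3, 11-5, 12-6, 13-2, 15-6, 6-8, 7-9

The edges on the cycle 0-2-4-6-7-0 are not bridges since each lies on that cycle.
But removing 9 - 7 disconnects 9 from 7; removing 2 - 13 disconnects 2 from 13; removing 2 - 1 disconnects 2 from 1; removing 0 - 10 disconnects 0 from 10 — these are bridges.
In total 10 edges are bridges.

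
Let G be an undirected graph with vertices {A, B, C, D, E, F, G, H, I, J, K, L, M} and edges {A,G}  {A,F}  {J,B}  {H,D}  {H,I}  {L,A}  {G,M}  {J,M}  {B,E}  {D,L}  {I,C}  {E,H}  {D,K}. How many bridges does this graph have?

4

The edges on the cycle J-B-E-H-D-L-A-G-M-J are not bridges since each lies on that cycle.
But removing K—D disconnects K from D; removing I—C disconnects I from C; removing I—H disconnects I from H; removing F—A disconnects F from A — these are bridges.
That makes 4 bridges.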